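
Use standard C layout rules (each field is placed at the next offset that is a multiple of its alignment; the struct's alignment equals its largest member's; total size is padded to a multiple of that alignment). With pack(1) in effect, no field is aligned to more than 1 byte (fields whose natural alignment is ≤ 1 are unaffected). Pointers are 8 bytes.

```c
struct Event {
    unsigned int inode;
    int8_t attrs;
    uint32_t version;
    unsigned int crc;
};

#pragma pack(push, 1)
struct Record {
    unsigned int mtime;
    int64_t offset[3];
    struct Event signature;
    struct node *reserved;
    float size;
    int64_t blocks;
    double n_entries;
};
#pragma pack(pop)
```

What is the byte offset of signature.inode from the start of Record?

Event: @0: inode [4B, align 4] → 4; @4: attrs [1B, align 1] → 5; +3 pad (align 4); @8: version [4B, align 4] → 12; @12: crc [4B, align 4] → 16; size 16, align 4
@0: mtime [4B, align 1] → 4
@4: offset [24B, align 1] → 28
@28: signature [16B, align 1] → 44
within Event: inode at 0
28 + 0 = 28

28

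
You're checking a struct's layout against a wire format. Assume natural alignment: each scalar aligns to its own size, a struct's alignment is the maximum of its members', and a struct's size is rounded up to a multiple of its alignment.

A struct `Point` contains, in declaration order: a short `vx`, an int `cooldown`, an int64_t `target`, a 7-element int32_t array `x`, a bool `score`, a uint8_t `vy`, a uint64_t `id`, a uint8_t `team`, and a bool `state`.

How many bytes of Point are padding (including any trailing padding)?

vx at 0 (size 2, align 2) → ends 2
pad 2 to align 4 for cooldown
cooldown at 4 (size 4, align 4) → ends 8
target at 8 (size 8, align 8) → ends 16
x at 16 (size 28, align 4) → ends 44
score at 44 (size 1, align 1) → ends 45
vy at 45 (size 1, align 1) → ends 46
pad 2 to align 8 for id
id at 48 (size 8, align 8) → ends 56
team at 56 (size 1, align 1) → ends 57
state at 57 (size 1, align 1) → ends 58
tail pad 6 to reach multiple of 8
total 64 bytes, alignment 8
data bytes 54, size 64 → padding 10

10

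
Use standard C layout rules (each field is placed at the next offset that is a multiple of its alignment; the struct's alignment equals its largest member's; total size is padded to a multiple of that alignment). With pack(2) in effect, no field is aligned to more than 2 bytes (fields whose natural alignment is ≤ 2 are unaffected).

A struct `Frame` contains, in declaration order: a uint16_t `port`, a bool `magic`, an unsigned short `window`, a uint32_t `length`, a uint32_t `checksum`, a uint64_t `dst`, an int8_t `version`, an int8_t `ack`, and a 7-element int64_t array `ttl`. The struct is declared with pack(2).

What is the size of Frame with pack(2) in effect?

port at 0 (size 2, align 2) → ends 2
magic at 2 (size 1, align 1) → ends 3
pad 1 to align 2 for window
window at 4 (size 2, align 2) → ends 6
length at 6 (size 4, align 2) → ends 10
checksum at 10 (size 4, align 2) → ends 14
dst at 14 (size 8, align 2) → ends 22
version at 22 (size 1, align 1) → ends 23
ack at 23 (size 1, align 1) → ends 24
ttl at 24 (size 56, align 2) → ends 80
total 80 bytes, alignment 2

80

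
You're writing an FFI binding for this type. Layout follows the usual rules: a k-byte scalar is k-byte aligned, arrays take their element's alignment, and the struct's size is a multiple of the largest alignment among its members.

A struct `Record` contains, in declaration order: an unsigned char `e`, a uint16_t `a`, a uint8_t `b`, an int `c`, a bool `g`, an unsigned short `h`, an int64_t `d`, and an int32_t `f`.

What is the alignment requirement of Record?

8

member alignments: e=1, a=2, b=1, c=4, g=1, h=2, d=8, f=4
max = 8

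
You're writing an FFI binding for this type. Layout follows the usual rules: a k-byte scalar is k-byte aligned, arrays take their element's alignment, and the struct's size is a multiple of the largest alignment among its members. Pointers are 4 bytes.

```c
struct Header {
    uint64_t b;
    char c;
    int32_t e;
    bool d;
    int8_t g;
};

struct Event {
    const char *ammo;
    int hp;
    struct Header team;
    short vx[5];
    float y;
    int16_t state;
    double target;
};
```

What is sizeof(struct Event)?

64 bytes

Header: 0..8  b  (8B, 8-aligned); 8..9  c  (1B, 1-aligned); 9..12  -- padding (3B); 12..16  e  (4B, 4-aligned); 16..17  d  (1B, 1-aligned); 17..18  g  (1B, 1-aligned); 18..24  -- tail padding (6B); sizeof = 24, alignof = 8
0..4  ammo  (4B, 4-aligned)
4..8  hp  (4B, 4-aligned)
8..32  team  (24B, 8-aligned)
32..42  vx  (10B, 2-aligned)
42..44  -- padding (2B)
44..48  y  (4B, 4-aligned)
48..50  state  (2B, 2-aligned)
50..56  -- padding (6B)
56..64  target  (8B, 8-aligned)
sizeof = 64, alignof = 8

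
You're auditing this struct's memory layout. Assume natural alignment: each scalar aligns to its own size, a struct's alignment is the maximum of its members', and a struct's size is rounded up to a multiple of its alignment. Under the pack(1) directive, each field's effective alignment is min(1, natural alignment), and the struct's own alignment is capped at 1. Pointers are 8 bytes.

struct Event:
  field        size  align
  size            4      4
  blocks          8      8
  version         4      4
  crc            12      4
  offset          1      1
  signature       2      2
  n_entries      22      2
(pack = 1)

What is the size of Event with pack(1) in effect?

size at 0 (size 4, align 1) → ends 4
blocks at 4 (size 8, align 1) → ends 12
version at 12 (size 4, align 1) → ends 16
crc at 16 (size 12, align 1) → ends 28
offset at 28 (size 1, align 1) → ends 29
signature at 29 (size 2, align 1) → ends 31
n_entries at 31 (size 22, align 1) → ends 53
total 53 bytes, alignment 1

53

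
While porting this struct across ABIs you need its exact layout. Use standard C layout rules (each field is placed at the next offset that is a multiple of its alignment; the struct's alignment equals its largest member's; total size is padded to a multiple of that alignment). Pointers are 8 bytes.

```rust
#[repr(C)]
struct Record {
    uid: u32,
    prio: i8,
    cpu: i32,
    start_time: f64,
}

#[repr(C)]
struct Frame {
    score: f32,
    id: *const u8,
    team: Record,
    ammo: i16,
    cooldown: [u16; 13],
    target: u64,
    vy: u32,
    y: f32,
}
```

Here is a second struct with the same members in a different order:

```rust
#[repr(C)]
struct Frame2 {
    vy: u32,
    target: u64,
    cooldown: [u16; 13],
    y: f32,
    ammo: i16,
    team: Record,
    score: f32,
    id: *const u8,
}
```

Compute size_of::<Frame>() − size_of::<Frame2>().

-8

Record: @0: uid [4B, align 4] → 4; @4: prio [1B, align 1] → 5; +3 pad (align 4); @8: cpu [4B, align 4] → 12; +4 pad (align 8); @16: start_time [8B, align 8] → 24; size 24, align 8
@0: score [4B, align 4] → 4
+4 pad (align 8)
@8: id [8B, align 8] → 16
@16: team [24B, align 8] → 40
@40: ammo [2B, align 2] → 42
@42: cooldown [26B, align 2] → 68
+4 pad (align 8)
@72: target [8B, align 8] → 80
@80: vy [4B, align 4] → 84
@84: y [4B, align 4] → 88
size 88, align 8
— Frame2 —
@0: vy [4B, align 4] → 4
+4 pad (align 8)
@8: target [8B, align 8] → 16
@16: cooldown [26B, align 2] → 42
+2 pad (align 4)
@44: y [4B, align 4] → 48
@48: ammo [2B, align 2] → 50
+6 pad (align 8)
@56: team [24B, align 8] → 80
@80: score [4B, align 4] → 84
+4 pad (align 8)
@88: id [8B, align 8] → 96
size 96, align 8
88 − 96 = -8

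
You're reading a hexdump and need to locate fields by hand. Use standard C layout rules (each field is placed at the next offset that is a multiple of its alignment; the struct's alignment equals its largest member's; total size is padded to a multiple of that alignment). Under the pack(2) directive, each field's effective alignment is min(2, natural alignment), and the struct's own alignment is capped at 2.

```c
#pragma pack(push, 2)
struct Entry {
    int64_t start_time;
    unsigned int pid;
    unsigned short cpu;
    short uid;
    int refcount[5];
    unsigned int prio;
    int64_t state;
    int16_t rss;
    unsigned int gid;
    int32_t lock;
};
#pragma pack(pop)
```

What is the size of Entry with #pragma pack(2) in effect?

58

start_time at 0 (size 8, align 2) → ends 8
pid at 8 (size 4, align 2) → ends 12
cpu at 12 (size 2, align 2) → ends 14
uid at 14 (size 2, align 2) → ends 16
refcount at 16 (size 20, align 2) → ends 36
prio at 36 (size 4, align 2) → ends 40
state at 40 (size 8, align 2) → ends 48
rss at 48 (size 2, align 2) → ends 50
gid at 50 (size 4, align 2) → ends 54
lock at 54 (size 4, align 2) → ends 58
total 58 bytes, alignment 2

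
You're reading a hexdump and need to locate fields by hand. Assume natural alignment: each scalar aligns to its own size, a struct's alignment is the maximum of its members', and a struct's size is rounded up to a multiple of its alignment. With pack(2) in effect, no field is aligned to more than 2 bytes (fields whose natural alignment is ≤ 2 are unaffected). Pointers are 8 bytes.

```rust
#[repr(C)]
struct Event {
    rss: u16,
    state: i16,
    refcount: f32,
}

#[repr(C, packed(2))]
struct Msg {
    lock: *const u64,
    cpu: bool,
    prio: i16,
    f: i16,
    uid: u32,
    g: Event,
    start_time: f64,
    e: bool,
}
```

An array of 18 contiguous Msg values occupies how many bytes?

648

Event: @0: rss [2B, align 2] → 2; @2: state [2B, align 2] → 4; @4: refcount [4B, align 4] → 8; size 8, align 4
@0: lock [8B, align 2] → 8
@8: cpu [1B, align 1] → 9
+1 pad (align 2)
@10: prio [2B, align 2] → 12
@12: f [2B, align 2] → 14
@14: uid [4B, align 2] → 18
@18: g [8B, align 2] → 26
@26: start_time [8B, align 2] → 34
@34: e [1B, align 1] → 35
+1 tail pad (align 2)
size 36, align 2
array of 18: 18 × 36 = 648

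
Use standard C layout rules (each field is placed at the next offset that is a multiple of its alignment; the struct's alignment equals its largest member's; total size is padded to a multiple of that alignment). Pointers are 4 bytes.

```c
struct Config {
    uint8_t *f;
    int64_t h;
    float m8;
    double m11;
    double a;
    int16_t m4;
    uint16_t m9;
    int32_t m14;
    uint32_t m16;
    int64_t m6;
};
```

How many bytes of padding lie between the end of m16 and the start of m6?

f at 0 (size 4, align 4) → ends 4
pad 4 to align 8 for h
h at 8 (size 8, align 8) → ends 16
m8 at 16 (size 4, align 4) → ends 20
pad 4 to align 8 for m11
m11 at 24 (size 8, align 8) → ends 32
a at 32 (size 8, align 8) → ends 40
m4 at 40 (size 2, align 2) → ends 42
m9 at 42 (size 2, align 2) → ends 44
m14 at 44 (size 4, align 4) → ends 48
m16 at 48 (size 4, align 4) → ends 52
pad 4 to align 8 for m6
m6 at 56 (size 8, align 8) → ends 64

4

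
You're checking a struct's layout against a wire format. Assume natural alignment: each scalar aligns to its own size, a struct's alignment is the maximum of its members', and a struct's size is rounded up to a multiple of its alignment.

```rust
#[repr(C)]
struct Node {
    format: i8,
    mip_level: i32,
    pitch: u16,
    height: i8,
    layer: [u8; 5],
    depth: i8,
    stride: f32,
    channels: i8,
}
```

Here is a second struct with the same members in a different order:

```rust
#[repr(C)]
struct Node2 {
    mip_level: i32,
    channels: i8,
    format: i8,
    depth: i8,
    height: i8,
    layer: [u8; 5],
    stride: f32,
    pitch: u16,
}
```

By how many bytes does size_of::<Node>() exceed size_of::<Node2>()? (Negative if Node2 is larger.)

4

format at 0 (size 1, align 1) → ends 1
pad 3 to align 4 for mip_level
mip_level at 4 (size 4, align 4) → ends 8
pitch at 8 (size 2, align 2) → ends 10
height at 10 (size 1, align 1) → ends 11
layer at 11 (size 5, align 1) → ends 16
depth at 16 (size 1, align 1) → ends 17
pad 3 to align 4 for stride
stride at 20 (size 4, align 4) → ends 24
channels at 24 (size 1, align 1) → ends 25
tail pad 3 to reach multiple of 4
total 28 bytes, alignment 4
— Node2 —
mip_level at 0 (size 4, align 4) → ends 4
channels at 4 (size 1, align 1) → ends 5
format at 5 (size 1, align 1) → ends 6
depth at 6 (size 1, align 1) → ends 7
height at 7 (size 1, align 1) → ends 8
layer at 8 (size 5, align 1) → ends 13
pad 3 to align 4 for stride
stride at 16 (size 4, align 4) → ends 20
pitch at 20 (size 2, align 2) → ends 22
tail pad 2 to reach multiple of 4
total 24 bytes, alignment 4
28 − 24 = 4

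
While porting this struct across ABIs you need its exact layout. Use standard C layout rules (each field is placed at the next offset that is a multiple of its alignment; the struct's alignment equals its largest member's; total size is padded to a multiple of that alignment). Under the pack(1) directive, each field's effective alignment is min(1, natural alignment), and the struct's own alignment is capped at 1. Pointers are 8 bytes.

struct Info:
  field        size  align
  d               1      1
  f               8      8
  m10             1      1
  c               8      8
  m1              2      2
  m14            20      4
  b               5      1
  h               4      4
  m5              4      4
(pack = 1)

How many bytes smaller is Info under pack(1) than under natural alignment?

19

natural layout:
  0..1  d  (1B, 1-aligned)
  1..8  -- padding (7B)
  8..16  f  (8B, 8-aligned)
  16..17  m10  (1B, 1-aligned)
  17..24  -- padding (7B)
  24..32  c  (8B, 8-aligned)
  32..34  m1  (2B, 2-aligned)
  34..36  -- padding (2B)
  36..56  m14  (20B, 4-aligned)
  56..61  b  (5B, 1-aligned)
  61..64  -- padding (3B)
  64..68  h  (4B, 4-aligned)
  68..72  m5  (4B, 4-aligned)
  sizeof = 72, alignof = 8
packed(1) layout:
  0..1  d  (1B, 1-aligned)
  1..9  f  (8B, 1-aligned)
  9..10  m10  (1B, 1-aligned)
  10..18  c  (8B, 1-aligned)
  18..20  m1  (2B, 1-aligned)
  20..40  m14  (20B, 1-aligned)
  40..45  b  (5B, 1-aligned)
  45..49  h  (4B, 1-aligned)
  49..53  m5  (4B, 1-aligned)
  sizeof = 53, alignof = 1
72 − 53 = 19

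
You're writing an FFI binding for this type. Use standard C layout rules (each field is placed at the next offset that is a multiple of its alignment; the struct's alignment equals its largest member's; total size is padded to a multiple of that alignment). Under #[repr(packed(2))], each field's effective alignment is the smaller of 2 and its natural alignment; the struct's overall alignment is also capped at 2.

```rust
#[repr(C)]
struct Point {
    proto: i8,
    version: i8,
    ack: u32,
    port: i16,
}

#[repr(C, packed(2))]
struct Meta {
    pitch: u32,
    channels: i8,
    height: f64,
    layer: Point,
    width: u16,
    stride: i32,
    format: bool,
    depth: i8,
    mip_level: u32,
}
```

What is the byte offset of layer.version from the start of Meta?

15

Point: @0: proto [1B, align 1] → 1; @1: version [1B, align 1] → 2; +2 pad (align 4); @4: ack [4B, align 4] → 8; @8: port [2B, align 2] → 10; +2 tail pad (align 4); size 12, align 4
@0: pitch [4B, align 2] → 4
@4: channels [1B, align 1] → 5
+1 pad (align 2)
@6: height [8B, align 2] → 14
@14: layer [12B, align 2] → 26
within Point: version at 1
14 + 1 = 15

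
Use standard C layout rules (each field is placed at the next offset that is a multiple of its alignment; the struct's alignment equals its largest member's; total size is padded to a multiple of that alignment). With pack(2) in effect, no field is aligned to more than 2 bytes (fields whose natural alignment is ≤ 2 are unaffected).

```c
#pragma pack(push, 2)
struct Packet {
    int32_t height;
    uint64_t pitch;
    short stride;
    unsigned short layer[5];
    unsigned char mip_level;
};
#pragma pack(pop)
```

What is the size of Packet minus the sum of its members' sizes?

@0: height [4B, align 2] → 4
@4: pitch [8B, align 2] → 12
@12: stride [2B, align 2] → 14
@14: layer [10B, align 2] → 24
@24: mip_level [1B, align 1] → 25
+1 tail pad (align 2)
size 26, align 2
data bytes 25, size 26 → padding 1

1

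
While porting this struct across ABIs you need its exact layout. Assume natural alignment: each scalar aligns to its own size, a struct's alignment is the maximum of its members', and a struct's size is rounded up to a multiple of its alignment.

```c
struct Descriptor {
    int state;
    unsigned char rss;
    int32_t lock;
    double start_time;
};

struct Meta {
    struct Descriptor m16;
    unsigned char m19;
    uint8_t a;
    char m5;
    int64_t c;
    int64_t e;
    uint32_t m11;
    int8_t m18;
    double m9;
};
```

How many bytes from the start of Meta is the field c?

32

Descriptor: @0: state [4B, align 4] → 4; @4: rss [1B, align 1] → 5; +3 pad (align 4); @8: lock [4B, align 4] → 12; +4 pad (align 8); @16: start_time [8B, align 8] → 24; size 24, align 8
@0: m16 [24B, align 8] → 24
@24: m19 [1B, align 1] → 25
@25: a [1B, align 1] → 26
@26: m5 [1B, align 1] → 27
+5 pad (align 8)
@32: c [8B, align 8] → 40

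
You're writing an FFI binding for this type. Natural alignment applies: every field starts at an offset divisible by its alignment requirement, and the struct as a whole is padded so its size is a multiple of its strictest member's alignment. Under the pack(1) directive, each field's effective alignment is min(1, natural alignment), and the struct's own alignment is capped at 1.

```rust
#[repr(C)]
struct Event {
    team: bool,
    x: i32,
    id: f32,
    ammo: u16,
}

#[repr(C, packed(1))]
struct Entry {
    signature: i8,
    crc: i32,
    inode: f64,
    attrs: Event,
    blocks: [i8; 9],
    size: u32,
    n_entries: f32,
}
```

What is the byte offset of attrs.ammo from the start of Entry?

Event: team at 0 (size 1, align 1) → ends 1; pad 3 to align 4 for x; x at 4 (size 4, align 4) → ends 8; id at 8 (size 4, align 4) → ends 12; ammo at 12 (size 2, align 2) → ends 14; tail pad 2 to reach multiple of 4; total 16 bytes, alignment 4
signature at 0 (size 1, align 1) → ends 1
crc at 1 (size 4, align 1) → ends 5
inode at 5 (size 8, align 1) → ends 13
attrs at 13 (size 16, align 1) → ends 29
within Event: ammo at 12
13 + 12 = 25

25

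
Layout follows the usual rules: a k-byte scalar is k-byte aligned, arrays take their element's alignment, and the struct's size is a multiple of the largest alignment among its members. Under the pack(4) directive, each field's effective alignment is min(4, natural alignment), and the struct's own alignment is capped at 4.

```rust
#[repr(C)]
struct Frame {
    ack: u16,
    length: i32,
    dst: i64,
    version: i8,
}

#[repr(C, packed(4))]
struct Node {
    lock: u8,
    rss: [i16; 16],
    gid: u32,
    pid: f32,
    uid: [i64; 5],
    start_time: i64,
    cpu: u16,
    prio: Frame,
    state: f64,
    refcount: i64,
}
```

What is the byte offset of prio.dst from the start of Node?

104

Frame: @0: ack [2B, align 2] → 2; +2 pad (align 4); @4: length [4B, align 4] → 8; @8: dst [8B, align 8] → 16; @16: version [1B, align 1] → 17; +7 tail pad (align 8); size 24, align 8
@0: lock [1B, align 1] → 1
+1 pad (align 2)
@2: rss [32B, align 2] → 34
+2 pad (align 4)
@36: gid [4B, align 4] → 40
@40: pid [4B, align 4] → 44
@44: uid [40B, align 4] → 84
@84: start_time [8B, align 4] → 92
@92: cpu [2B, align 2] → 94
+2 pad (align 4)
@96: prio [24B, align 4] → 120
within Frame: dst at 8
96 + 8 = 104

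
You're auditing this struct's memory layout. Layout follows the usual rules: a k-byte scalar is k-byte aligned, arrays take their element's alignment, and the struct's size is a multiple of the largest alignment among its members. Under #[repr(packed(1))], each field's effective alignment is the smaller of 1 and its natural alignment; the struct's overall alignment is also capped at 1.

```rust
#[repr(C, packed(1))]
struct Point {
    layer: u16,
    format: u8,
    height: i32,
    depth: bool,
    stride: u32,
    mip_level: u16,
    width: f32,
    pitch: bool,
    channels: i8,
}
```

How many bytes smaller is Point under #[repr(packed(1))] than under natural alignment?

8

natural layout:
  layer at 0 (size 2, align 2) → ends 2
  format at 2 (size 1, align 1) → ends 3
  pad 1 to align 4 for height
  height at 4 (size 4, align 4) → ends 8
  depth at 8 (size 1, align 1) → ends 9
  pad 3 to align 4 for stride
  stride at 12 (size 4, align 4) → ends 16
  mip_level at 16 (size 2, align 2) → ends 18
  pad 2 to align 4 for width
  width at 20 (size 4, align 4) → ends 24
  pitch at 24 (size 1, align 1) → ends 25
  channels at 25 (size 1, align 1) → ends 26
  tail pad 2 to reach multiple of 4
  total 28 bytes, alignment 4
packed(1) layout:
  layer at 0 (size 2, align 1) → ends 2
  format at 2 (size 1, align 1) → ends 3
  height at 3 (size 4, align 1) → ends 7
  depth at 7 (size 1, align 1) → ends 8
  stride at 8 (size 4, align 1) → ends 12
  mip_level at 12 (size 2, align 1) → ends 14
  width at 14 (size 4, align 1) → ends 18
  pitch at 18 (size 1, align 1) → ends 19
  channels at 19 (size 1, align 1) → ends 20
  total 20 bytes, alignment 1
28 − 20 = 8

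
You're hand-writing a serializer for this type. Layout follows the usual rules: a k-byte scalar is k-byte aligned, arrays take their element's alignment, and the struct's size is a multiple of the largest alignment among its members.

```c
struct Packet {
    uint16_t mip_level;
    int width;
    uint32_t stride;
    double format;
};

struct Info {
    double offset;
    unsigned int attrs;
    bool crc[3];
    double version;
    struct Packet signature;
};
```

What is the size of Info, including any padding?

Packet: @0: mip_level [2B, align 2] → 2; +2 pad (align 4); @4: width [4B, align 4] → 8; @8: stride [4B, align 4] → 12; +4 pad (align 8); @16: format [8B, align 8] → 24; size 24, align 8
@0: offset [8B, align 8] → 8
@8: attrs [4B, align 4] → 12
@12: crc [3B, align 1] → 15
+1 pad (align 8)
@16: version [8B, align 8] → 24
@24: signature [24B, align 8] → 48
size 48, align 8

48 bytes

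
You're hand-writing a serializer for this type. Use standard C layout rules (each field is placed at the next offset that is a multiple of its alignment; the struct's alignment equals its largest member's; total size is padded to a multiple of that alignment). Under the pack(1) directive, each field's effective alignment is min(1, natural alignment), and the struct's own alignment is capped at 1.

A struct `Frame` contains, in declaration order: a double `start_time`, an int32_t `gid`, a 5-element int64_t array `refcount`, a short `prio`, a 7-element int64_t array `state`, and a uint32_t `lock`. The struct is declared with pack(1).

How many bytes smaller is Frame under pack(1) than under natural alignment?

14

natural layout:
  start_time at 0 (size 8, align 8) → ends 8
  gid at 8 (size 4, align 4) → ends 12
  pad 4 to align 8 for refcount
  refcount at 16 (size 40, align 8) → ends 56
  prio at 56 (size 2, align 2) → ends 58
  pad 6 to align 8 for state
  state at 64 (size 56, align 8) → ends 120
  lock at 120 (size 4, align 4) → ends 124
  tail pad 4 to reach multiple of 8
  total 128 bytes, alignment 8
packed(1) layout:
  start_time at 0 (size 8, align 1) → ends 8
  gid at 8 (size 4, align 1) → ends 12
  refcount at 12 (size 40, align 1) → ends 52
  prio at 52 (size 2, align 1) → ends 54
  state at 54 (size 56, align 1) → ends 110
  lock at 110 (size 4, align 1) → ends 114
  total 114 bytes, alignment 1
128 − 114 = 14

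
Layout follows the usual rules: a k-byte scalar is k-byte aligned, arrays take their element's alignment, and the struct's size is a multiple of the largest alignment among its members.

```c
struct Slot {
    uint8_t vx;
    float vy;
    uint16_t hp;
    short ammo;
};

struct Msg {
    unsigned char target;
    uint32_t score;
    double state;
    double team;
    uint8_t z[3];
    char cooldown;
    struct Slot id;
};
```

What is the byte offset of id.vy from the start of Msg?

Slot: @0: vx [1B, align 1] → 1; +3 pad (align 4); @4: vy [4B, align 4] → 8; @8: hp [2B, align 2] → 10; @10: ammo [2B, align 2] → 12; size 12, align 4
@0: target [1B, align 1] → 1
+3 pad (align 4)
@4: score [4B, align 4] → 8
@8: state [8B, align 8] → 16
@16: team [8B, align 8] → 24
@24: z [3B, align 1] → 27
@27: cooldown [1B, align 1] → 28
@28: id [12B, align 4] → 40
within Slot: vy at 4
28 + 4 = 32

32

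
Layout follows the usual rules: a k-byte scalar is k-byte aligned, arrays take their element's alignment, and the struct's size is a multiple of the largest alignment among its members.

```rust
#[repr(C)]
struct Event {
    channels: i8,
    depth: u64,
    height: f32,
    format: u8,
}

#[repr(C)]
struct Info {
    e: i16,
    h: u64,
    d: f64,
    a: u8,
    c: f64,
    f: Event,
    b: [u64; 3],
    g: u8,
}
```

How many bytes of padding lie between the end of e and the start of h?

Event: @0: channels [1B, align 1] → 1; +7 pad (align 8); @8: depth [8B, align 8] → 16; @16: height [4B, align 4] → 20; @20: format [1B, align 1] → 21; +3 tail pad (align 8); size 24, align 8
@0: e [2B, align 2] → 2
+6 pad (align 8)
@8: h [8B, align 8] → 16

6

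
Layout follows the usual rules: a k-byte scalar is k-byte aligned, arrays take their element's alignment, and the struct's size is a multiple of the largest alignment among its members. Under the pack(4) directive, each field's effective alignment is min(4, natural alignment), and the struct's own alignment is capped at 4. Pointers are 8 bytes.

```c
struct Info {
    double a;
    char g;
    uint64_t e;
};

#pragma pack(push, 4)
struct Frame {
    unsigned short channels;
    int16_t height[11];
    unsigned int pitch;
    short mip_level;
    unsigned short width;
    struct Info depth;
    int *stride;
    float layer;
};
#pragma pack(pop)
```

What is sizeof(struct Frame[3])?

204

Info: a at 0 (size 8, align 8) → ends 8; g at 8 (size 1, align 1) → ends 9; pad 7 to align 8 for e; e at 16 (size 8, align 8) → ends 24; total 24 bytes, alignment 8
channels at 0 (size 2, align 2) → ends 2
height at 2 (size 22, align 2) → ends 24
pitch at 24 (size 4, align 4) → ends 28
mip_level at 28 (size 2, align 2) → ends 30
width at 30 (size 2, align 2) → ends 32
depth at 32 (size 24, align 4) → ends 56
stride at 56 (size 8, align 4) → ends 64
layer at 64 (size 4, align 4) → ends 68
total 68 bytes, alignment 4
array of 3: 3 × 68 = 204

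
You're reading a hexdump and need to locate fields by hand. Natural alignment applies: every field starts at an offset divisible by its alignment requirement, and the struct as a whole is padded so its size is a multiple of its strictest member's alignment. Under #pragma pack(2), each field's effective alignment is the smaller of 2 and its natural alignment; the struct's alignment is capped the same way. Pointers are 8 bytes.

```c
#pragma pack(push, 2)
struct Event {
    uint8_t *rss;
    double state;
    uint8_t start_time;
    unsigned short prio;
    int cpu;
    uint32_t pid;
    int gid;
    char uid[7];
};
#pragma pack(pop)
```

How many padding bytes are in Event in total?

rss at 0 (size 8, align 2) → ends 8
state at 8 (size 8, align 2) → ends 16
start_time at 16 (size 1, align 1) → ends 17
pad 1 to align 2 for prio
prio at 18 (size 2, align 2) → ends 20
cpu at 20 (size 4, align 2) → ends 24
pid at 24 (size 4, align 2) → ends 28
gid at 28 (size 4, align 2) → ends 32
uid at 32 (size 7, align 1) → ends 39
tail pad 1 to reach multiple of 2
total 40 bytes, alignment 2
data bytes 38, size 40 → padding 2

2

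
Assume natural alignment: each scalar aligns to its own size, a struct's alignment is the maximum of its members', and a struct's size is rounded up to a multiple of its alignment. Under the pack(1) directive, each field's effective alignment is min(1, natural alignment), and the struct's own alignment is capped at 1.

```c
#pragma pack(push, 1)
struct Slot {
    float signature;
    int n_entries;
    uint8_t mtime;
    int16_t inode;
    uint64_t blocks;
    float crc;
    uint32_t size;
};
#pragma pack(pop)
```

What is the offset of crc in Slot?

19

@0: signature [4B, align 1] → 4
@4: n_entries [4B, align 1] → 8
@8: mtime [1B, align 1] → 9
@9: inode [2B, align 1] → 11
@11: blocks [8B, align 1] → 19
@19: crc [4B, align 1] → 23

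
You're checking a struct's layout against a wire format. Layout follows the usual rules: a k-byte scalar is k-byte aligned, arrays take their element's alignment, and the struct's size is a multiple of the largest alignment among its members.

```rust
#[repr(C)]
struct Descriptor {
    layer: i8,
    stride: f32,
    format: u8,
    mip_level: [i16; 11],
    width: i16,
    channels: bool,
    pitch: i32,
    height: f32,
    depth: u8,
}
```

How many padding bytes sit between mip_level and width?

0

layer at 0 (size 1, align 1) → ends 1
pad 3 to align 4 for stride
stride at 4 (size 4, align 4) → ends 8
format at 8 (size 1, align 1) → ends 9
pad 1 to align 2 for mip_level
mip_level at 10 (size 22, align 2) → ends 32
width at 32 (size 2, align 2) → ends 34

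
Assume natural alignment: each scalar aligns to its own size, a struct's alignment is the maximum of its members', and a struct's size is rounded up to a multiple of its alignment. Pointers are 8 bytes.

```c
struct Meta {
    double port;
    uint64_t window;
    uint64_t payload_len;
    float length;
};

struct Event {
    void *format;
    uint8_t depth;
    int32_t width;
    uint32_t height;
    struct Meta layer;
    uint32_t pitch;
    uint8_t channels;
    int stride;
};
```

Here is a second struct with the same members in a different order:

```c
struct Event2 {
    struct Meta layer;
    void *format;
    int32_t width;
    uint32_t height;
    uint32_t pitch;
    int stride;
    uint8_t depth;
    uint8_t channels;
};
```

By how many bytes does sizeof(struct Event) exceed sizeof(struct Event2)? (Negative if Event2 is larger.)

Meta: 0..8  port  (8B, 8-aligned); 8..16  window  (8B, 8-aligned); 16..24  payload_len  (8B, 8-aligned); 24..28  length  (4B, 4-aligned); 28..32  -- tail padding (4B); sizeof = 32, alignof = 8
0..8  format  (8B, 8-aligned)
8..9  depth  (1B, 1-aligned)
9..12  -- padding (3B)
12..16  width  (4B, 4-aligned)
16..20  height  (4B, 4-aligned)
20..24  -- padding (4B)
24..56  layer  (32B, 8-aligned)
56..60  pitch  (4B, 4-aligned)
60..61  channels  (1B, 1-aligned)
61..64  -- padding (3B)
64..68  stride  (4B, 4-aligned)
68..72  -- tail padding (4B)
sizeof = 72, alignof = 8
— Event2 —
0..32  layer  (32B, 8-aligned)
32..40  format  (8B, 8-aligned)
40..44  width  (4B, 4-aligned)
44..48  height  (4B, 4-aligned)
48..52  pitch  (4B, 4-aligned)
52..56  stride  (4B, 4-aligned)
56..57  depth  (1B, 1-aligned)
57..58  channels  (1B, 1-aligned)
58..64  -- tail padding (6B)
sizeof = 64, alignof = 8
72 − 64 = 8

8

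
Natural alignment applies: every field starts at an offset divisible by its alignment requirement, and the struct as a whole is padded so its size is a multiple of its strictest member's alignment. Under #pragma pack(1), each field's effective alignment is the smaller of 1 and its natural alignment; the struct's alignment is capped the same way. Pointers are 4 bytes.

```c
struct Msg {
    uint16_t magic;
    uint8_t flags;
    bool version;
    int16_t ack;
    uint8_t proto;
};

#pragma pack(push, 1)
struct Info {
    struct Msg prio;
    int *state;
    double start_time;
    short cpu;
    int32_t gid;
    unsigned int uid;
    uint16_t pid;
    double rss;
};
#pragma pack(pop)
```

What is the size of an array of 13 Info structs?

520

Msg: magic at 0 (size 2, align 2) → ends 2; flags at 2 (size 1, align 1) → ends 3; version at 3 (size 1, align 1) → ends 4; ack at 4 (size 2, align 2) → ends 6; proto at 6 (size 1, align 1) → ends 7; tail pad 1 to reach multiple of 2; total 8 bytes, alignment 2
prio at 0 (size 8, align 1) → ends 8
state at 8 (size 4, align 1) → ends 12
start_time at 12 (size 8, align 1) → ends 20
cpu at 20 (size 2, align 1) → ends 22
gid at 22 (size 4, align 1) → ends 26
uid at 26 (size 4, align 1) → ends 30
pid at 30 (size 2, align 1) → ends 32
rss at 32 (size 8, align 1) → ends 40
total 40 bytes, alignment 1
array of 13: 13 × 40 = 520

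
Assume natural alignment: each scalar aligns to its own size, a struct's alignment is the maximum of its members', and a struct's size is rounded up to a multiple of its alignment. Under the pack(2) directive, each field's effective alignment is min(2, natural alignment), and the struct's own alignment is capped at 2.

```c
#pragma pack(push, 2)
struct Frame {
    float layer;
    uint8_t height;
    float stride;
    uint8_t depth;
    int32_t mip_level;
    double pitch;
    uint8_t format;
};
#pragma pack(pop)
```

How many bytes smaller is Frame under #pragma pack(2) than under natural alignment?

14

natural layout:
  0..4  layer  (4B, 4-aligned)
  4..5  height  (1B, 1-aligned)
  5..8  -- padding (3B)
  8..12  stride  (4B, 4-aligned)
  12..13  depth  (1B, 1-aligned)
  13..16  -- padding (3B)
  16..20  mip_level  (4B, 4-aligned)
  20..24  -- padding (4B)
  24..32  pitch  (8B, 8-aligned)
  32..33  format  (1B, 1-aligned)
  33..40  -- tail padding (7B)
  sizeof = 40, alignof = 8
packed(2) layout:
  0..4  layer  (4B, 2-aligned)
  4..5  height  (1B, 1-aligned)
  5..6  -- padding (1B)
  6..10  stride  (4B, 2-aligned)
  10..11  depth  (1B, 1-aligned)
  11..12  -- padding (1B)
  12..16  mip_level  (4B, 2-aligned)
  16..24  pitch  (8B, 2-aligned)
  24..25  format  (1B, 1-aligned)
  25..26  -- tail padding (1B)
  sizeof = 26, alignof = 2
40 − 26 = 14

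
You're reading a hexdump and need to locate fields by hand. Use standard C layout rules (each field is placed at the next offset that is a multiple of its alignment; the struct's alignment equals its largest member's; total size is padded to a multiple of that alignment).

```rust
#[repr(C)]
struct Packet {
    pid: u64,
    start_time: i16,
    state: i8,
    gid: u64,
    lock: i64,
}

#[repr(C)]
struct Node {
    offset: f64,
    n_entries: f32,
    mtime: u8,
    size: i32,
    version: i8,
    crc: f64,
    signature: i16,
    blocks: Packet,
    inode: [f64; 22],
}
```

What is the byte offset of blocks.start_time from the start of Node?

48

Packet: pid at 0 (size 8, align 8) → ends 8; start_time at 8 (size 2, align 2) → ends 10; state at 10 (size 1, align 1) → ends 11; pad 5 to align 8 for gid; gid at 16 (size 8, align 8) → ends 24; lock at 24 (size 8, align 8) → ends 32; total 32 bytes, alignment 8
offset at 0 (size 8, align 8) → ends 8
n_entries at 8 (size 4, align 4) → ends 12
mtime at 12 (size 1, align 1) → ends 13
pad 3 to align 4 for size
size at 16 (size 4, align 4) → ends 20
version at 20 (size 1, align 1) → ends 21
pad 3 to align 8 for crc
crc at 24 (size 8, align 8) → ends 32
signature at 32 (size 2, align 2) → ends 34
pad 6 to align 8 for blocks
blocks at 40 (size 32, align 8) → ends 72
within Packet: start_time at 8
40 + 8 = 48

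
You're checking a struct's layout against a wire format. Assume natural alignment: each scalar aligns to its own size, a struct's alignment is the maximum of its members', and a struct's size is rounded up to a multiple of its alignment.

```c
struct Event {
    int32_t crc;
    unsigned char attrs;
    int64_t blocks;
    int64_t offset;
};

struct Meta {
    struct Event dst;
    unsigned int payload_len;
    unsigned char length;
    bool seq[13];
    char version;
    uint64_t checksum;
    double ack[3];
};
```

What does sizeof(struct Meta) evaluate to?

Event: 0..4  crc  (4B, 4-aligned); 4..5  attrs  (1B, 1-aligned); 5..8  -- padding (3B); 8..16  blocks  (8B, 8-aligned); 16..24  offset  (8B, 8-aligned); sizeof = 24, alignof = 8
0..24  dst  (24B, 8-aligned)
24..28  payload_len  (4B, 4-aligned)
28..29  length  (1B, 1-aligned)
29..42  seq  (13B, 1-aligned)
42..43  version  (1B, 1-aligned)
43..48  -- padding (5B)
48..56  checksum  (8B, 8-aligned)
56..80  ack  (24B, 8-aligned)
sizeof = 80, alignof = 8

80 bytes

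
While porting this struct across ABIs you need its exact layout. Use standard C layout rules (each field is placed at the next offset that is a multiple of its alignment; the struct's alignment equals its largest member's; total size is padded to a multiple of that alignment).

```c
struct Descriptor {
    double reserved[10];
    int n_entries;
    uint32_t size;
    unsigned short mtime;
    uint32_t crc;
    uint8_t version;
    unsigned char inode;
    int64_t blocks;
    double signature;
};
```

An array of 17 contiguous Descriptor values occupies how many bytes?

2040

@0: reserved [80B, align 8] → 80
@80: n_entries [4B, align 4] → 84
@84: size [4B, align 4] → 88
@88: mtime [2B, align 2] → 90
+2 pad (align 4)
@92: crc [4B, align 4] → 96
@96: version [1B, align 1] → 97
@97: inode [1B, align 1] → 98
+6 pad (align 8)
@104: blocks [8B, align 8] → 112
@112: signature [8B, align 8] → 120
size 120, align 8
array of 17: 17 × 120 = 2040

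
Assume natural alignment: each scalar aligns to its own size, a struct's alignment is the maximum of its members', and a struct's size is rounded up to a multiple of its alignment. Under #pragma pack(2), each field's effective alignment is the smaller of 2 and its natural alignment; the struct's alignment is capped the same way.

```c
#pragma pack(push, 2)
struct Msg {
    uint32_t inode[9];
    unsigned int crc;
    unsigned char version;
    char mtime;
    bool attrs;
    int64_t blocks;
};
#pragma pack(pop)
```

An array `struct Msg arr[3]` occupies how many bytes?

156

@0: inode [36B, align 2] → 36
@36: crc [4B, align 2] → 40
@40: version [1B, align 1] → 41
@41: mtime [1B, align 1] → 42
@42: attrs [1B, align 1] → 43
+1 pad (align 2)
@44: blocks [8B, align 2] → 52
size 52, align 2
array of 3: 3 × 52 = 156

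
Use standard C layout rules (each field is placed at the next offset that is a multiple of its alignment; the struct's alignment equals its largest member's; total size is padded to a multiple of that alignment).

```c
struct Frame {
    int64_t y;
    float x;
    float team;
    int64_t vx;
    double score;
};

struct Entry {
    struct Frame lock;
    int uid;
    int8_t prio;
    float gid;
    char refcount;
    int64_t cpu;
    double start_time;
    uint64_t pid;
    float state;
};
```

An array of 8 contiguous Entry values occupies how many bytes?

Frame: @0: y [8B, align 8] → 8; @8: x [4B, align 4] → 12; @12: team [4B, align 4] → 16; @16: vx [8B, align 8] → 24; @24: score [8B, align 8] → 32; size 32, align 8
@0: lock [32B, align 8] → 32
@32: uid [4B, align 4] → 36
@36: prio [1B, align 1] → 37
+3 pad (align 4)
@40: gid [4B, align 4] → 44
@44: refcount [1B, align 1] → 45
+3 pad (align 8)
@48: cpu [8B, align 8] → 56
@56: start_time [8B, align 8] → 64
@64: pid [8B, align 8] → 72
@72: state [4B, align 4] → 76
+4 tail pad (align 8)
size 80, align 8
array of 8: 8 × 80 = 640

640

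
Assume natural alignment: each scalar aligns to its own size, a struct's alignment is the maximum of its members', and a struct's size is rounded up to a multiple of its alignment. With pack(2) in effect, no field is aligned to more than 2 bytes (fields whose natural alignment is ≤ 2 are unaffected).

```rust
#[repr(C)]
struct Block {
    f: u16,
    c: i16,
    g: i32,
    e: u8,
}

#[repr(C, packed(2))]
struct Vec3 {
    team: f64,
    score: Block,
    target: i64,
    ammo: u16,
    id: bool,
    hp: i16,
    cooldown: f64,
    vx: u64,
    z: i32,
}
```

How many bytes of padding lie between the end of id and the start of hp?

1

Block: f at 0 (size 2, align 2) → ends 2; c at 2 (size 2, align 2) → ends 4; g at 4 (size 4, align 4) → ends 8; e at 8 (size 1, align 1) → ends 9; tail pad 3 to reach multiple of 4; total 12 bytes, alignment 4
team at 0 (size 8, align 2) → ends 8
score at 8 (size 12, align 2) → ends 20
target at 20 (size 8, align 2) → ends 28
ammo at 28 (size 2, align 2) → ends 30
id at 30 (size 1, align 1) → ends 31
pad 1 to align 2 for hp
hp at 32 (size 2, align 2) → ends 34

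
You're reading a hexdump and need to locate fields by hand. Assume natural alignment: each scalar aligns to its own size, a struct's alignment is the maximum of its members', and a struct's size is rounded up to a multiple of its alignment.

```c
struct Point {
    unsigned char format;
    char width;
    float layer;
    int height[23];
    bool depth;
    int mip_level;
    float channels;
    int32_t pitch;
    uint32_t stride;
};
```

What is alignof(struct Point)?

4

member alignments: format=1, width=1, layer=4, height=4, depth=1, mip_level=4, channels=4, pitch=4, stride=4
max = 4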